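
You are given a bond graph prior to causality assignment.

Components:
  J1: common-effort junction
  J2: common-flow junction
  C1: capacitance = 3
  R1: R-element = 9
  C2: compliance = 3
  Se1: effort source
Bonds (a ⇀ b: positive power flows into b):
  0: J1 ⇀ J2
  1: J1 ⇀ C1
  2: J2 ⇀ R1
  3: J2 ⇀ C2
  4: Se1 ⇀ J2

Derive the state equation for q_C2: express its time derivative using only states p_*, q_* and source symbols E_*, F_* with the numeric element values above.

β4 stroke→J2  (source Se1 imposes e)
β1 stroke→J1  (C1 integral (e out))
β0 stroke→J2  (0-jn J1 has e-setter on 1)
β3 stroke→J2  (C2 integral (e out))
β2 stroke→R1  (only one flow-in slot at J2)

dq_C2/dt = E_Se1/9 + q_C1/27 - q_C2/27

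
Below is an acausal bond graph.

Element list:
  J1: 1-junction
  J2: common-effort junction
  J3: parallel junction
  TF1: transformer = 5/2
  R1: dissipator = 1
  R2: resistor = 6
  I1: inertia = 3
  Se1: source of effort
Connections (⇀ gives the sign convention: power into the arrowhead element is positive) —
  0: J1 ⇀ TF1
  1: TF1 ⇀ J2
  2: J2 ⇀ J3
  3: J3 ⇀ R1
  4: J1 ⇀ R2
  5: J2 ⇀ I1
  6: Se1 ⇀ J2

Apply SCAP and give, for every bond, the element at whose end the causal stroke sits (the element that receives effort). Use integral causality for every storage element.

b6 |J2  (source Se1 imposes e)
b1 |TF1  (common-e at J2 fixed by 6)
b2 |J3  (0-jn J2 has e-setter on 6)
b5 |I1  (0-jn J2 has e-setter on 6)
b3 |R1  (J3 effort already set via bond 2)
b0 |J1  (through TF1, causality passes straight; one stroke at TF1)
b4 |R2  (closing 1-jn rule on J1)

bond 0 stroke at J1
bond 1 stroke at TF1
bond 2 stroke at J3
bond 3 stroke at R1
bond 4 stroke at R2
bond 5 stroke at I1
bond 6 stroke at J2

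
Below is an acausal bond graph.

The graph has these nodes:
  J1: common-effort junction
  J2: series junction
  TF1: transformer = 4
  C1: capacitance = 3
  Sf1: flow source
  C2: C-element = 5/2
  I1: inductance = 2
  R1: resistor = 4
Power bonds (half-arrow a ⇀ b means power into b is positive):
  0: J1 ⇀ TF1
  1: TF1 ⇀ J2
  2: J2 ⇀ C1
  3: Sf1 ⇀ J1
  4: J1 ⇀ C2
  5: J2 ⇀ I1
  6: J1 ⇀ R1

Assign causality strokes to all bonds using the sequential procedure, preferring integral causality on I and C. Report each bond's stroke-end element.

#3 stroke at Sf1  (source Sf1 imposes f)
#2 stroke at J2  (C1: C, integral causality)
#4 stroke at J1  (C2 outputs effort q/C2)
#0 stroke at TF1  (J1: bond 4 brought effort, rest push out)
#6 stroke at R1  (0-jn J1 has e-setter on 4)
#1 stroke at J2  (TF TF1: opposite of bond 0)
#5 stroke at I1  (J2 needs exactly one f-in)

bond 0 →TF1
bond 1 →J2
bond 2 →J2
bond 3 →Sf1
bond 4 →J1
bond 5 →I1
bond 6 →R1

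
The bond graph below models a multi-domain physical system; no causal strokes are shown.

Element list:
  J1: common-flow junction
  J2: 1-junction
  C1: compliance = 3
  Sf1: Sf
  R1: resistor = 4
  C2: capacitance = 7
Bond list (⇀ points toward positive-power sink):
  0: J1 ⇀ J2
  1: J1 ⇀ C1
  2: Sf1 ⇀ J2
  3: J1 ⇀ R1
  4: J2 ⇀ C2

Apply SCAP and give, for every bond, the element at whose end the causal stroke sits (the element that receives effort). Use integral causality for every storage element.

bond 2 stroke at Sf1  (Sf1 (Sf) sets flow on bond)
bond 0 stroke at J2  (common-f at J2 fixed by 2)
bond 4 stroke at J2  (J2: bond 2 brought flow, rest push out)
bond 1 stroke at J1  (J1 flow already set via bond 0)
bond 3 stroke at J1  (1-jn J1 has f-setter on 0)

β0 stroke→J2
β1 stroke→J1
β2 stroke→Sf1
β3 stroke→J1
β4 stroke→J2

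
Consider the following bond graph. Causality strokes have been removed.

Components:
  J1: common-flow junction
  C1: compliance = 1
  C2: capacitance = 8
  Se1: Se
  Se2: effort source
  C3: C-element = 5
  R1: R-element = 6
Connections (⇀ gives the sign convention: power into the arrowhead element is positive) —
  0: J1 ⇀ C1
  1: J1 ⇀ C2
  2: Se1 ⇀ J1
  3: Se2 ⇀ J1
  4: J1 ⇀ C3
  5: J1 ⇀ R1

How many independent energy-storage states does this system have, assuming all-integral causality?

bond 2 →J1  (Se1: effort source, stroke at far end)
bond 3 →J1  (source Se2 imposes e)
bond 0 →J1  (C1: C, integral causality)
bond 1 →J1  (prefer integral on C2)
bond 4 →J1  (C3 outputs effort q/C3)
bond 5 →R1  (J1: last free bond brings flow in)

3  (C1, C2, C3 all integral)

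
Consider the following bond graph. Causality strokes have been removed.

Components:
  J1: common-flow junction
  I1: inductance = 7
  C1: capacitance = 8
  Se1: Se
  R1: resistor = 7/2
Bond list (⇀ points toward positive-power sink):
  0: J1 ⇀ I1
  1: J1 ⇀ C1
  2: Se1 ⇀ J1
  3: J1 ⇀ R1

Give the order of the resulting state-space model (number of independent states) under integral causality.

β2 |J1  (source Se1 imposes e)
β0 |I1  (I1: I, integral causality)
β1 |J1  (J1 flow already set via bond 0)
β3 |J1  (J1: bond 0 brought flow, rest push out)

2  (C1, I1 all integral)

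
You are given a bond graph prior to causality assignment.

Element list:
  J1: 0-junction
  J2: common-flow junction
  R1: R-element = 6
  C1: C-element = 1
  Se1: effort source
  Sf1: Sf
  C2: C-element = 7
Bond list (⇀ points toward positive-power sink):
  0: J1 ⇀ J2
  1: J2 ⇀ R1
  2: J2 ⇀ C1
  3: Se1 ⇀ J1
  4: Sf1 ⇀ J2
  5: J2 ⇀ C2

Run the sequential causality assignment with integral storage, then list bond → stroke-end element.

β3 |J1  (Se1 fixes effort; stroke away)
β4 |Sf1  (source Sf1 imposes f)
β0 |J2  (J1: bond 3 brought effort, rest push out)
β1 |J2  (1-jn J2 has f-setter on 4)
β2 |J2  (J2 flow already set via bond 4)
β5 |J2  (J2: bond 4 brought flow, rest push out)

bond 0 stroke at J2
bond 1 stroke at J2
bond 2 stroke at J2
bond 3 stroke at J1
bond 4 stroke at Sf1
bond 5 stroke at J2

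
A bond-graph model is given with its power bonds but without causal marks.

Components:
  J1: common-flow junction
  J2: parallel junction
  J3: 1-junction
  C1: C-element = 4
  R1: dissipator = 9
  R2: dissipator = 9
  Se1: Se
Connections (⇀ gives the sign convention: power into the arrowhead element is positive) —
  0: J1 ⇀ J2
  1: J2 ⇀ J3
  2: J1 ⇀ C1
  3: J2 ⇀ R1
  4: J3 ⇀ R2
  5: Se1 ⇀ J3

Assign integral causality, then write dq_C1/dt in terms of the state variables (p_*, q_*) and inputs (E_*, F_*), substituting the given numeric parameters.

dq_C1/dt = E_Se1/9 - q_C1/18

#5 stroke at J3  (Se1 fixes effort; stroke away)
#2 stroke at J1  (C1 outputs effort q/C1)
#0 stroke at J2  (J1 needs exactly one f-in)
#1 stroke at J3  (common-e at J2 fixed by 0)
#3 stroke at R1  (0-jn J2 has e-setter on 0)
#4 stroke at R2  (J3 needs exactly one f-in)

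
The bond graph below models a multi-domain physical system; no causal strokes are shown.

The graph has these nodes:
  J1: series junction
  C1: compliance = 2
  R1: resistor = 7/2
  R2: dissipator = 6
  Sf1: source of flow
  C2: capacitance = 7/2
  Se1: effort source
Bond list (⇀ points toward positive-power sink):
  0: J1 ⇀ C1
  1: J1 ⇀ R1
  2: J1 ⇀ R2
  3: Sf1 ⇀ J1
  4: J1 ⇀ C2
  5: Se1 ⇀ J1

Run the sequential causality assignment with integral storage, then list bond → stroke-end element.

b3 stroke→Sf1  (Sf1 fixes flow; stroke at Sf1)
b5 stroke→J1  (Se1: effort source, stroke at far end)
b0 stroke→J1  (J1 flow already set via bond 3)
b1 stroke→J1  (1-jn J1 has f-setter on 3)
b2 stroke→J1  (1-jn J1 has f-setter on 3)
b4 stroke→J1  (common-f at J1 fixed by 3)

#0 |J1
#1 |J1
#2 |J1
#3 |Sf1
#4 |J1
#5 |J1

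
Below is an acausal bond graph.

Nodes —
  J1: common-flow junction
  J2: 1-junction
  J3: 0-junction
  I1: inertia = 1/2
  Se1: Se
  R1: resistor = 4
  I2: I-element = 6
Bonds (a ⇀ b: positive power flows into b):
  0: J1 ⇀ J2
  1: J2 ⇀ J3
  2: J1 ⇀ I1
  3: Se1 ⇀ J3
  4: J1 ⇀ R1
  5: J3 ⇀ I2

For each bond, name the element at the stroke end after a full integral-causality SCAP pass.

#0 stroke at J1
#1 stroke at J2
#2 stroke at I1
#3 stroke at J3
#4 stroke at J1
#5 stroke at I2

β3 stroke→J3  (Se1 (Se) sets effort on bond)
β1 stroke→J2  (0-jn J3 has e-setter on 3)
β5 stroke→I2  (J3: bond 3 brought effort, rest push out)
β0 stroke→J1  (only one flow-in slot at J2)
β2 stroke→I1  (prefer integral on I1)
β4 stroke→J1  (1-jn J1 has f-setter on 2)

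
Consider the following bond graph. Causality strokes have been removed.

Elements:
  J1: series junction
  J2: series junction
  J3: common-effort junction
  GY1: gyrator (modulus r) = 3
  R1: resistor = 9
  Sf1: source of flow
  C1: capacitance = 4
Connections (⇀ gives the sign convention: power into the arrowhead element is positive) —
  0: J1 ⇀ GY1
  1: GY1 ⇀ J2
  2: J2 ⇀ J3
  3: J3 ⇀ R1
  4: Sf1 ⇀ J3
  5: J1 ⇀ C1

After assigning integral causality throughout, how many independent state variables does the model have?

1  (C1 all integral)

#4 stroke at Sf1  (Sf1 fixes flow; stroke at Sf1)
#5 stroke at J1  (C1: C, integral causality)
#0 stroke at GY1  (J1 needs exactly one f-in)
#1 stroke at GY1  (GY1: gyrator matches bond 0)
#2 stroke at J2  (J2: bond 1 brought flow, rest push out)
#3 stroke at J3  (J3 needs exactly one e-in)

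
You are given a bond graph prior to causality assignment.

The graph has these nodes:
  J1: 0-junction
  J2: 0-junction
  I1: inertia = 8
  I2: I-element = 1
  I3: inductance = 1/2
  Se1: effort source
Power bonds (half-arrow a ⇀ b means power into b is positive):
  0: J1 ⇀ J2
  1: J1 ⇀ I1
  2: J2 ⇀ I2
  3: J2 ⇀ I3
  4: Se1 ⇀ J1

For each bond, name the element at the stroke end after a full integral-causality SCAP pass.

#4 →J1  (Se1 (Se) sets effort on bond)
#0 →J2  (J1: bond 4 brought effort, rest push out)
#1 →I1  (0-jn J1 has e-setter on 4)
#2 →I2  (J2: bond 0 brought effort, rest push out)
#3 →I3  (common-e at J2 fixed by 0)

b0 stroke at J2
b1 stroke at I1
b2 stroke at I2
b3 stroke at I3
b4 stroke at J1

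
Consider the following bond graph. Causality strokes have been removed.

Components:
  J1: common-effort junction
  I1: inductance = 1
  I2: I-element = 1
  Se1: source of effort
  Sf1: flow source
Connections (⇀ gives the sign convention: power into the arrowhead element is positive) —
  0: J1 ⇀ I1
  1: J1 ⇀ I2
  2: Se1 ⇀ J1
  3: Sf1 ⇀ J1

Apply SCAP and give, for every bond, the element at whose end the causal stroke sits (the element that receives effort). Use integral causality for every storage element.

bond 2 →J1  (Se1 fixes effort; stroke away)
bond 3 →Sf1  (source Sf1 imposes f)
bond 0 →I1  (J1 effort already set via bond 2)
bond 1 →I2  (J1 effort already set via bond 2)

b0 stroke at I1
b1 stroke at I2
b2 stroke at J1
b3 stroke at Sf1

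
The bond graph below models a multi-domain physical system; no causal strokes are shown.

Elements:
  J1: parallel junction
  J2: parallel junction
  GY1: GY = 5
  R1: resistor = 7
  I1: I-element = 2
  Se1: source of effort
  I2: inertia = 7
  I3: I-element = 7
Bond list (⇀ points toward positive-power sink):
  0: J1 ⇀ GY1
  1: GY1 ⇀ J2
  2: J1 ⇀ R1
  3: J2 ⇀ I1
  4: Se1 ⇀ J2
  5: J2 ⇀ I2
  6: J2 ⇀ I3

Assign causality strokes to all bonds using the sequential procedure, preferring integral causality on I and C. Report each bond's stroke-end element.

β0 stroke→GY1
β1 stroke→GY1
β2 stroke→J1
β3 stroke→I1
β4 stroke→J2
β5 stroke→I2
β6 stroke→I3

b4 |J2  (source Se1 imposes e)
b1 |GY1  (0-jn J2 has e-setter on 4)
b3 |I1  (0-jn J2 has e-setter on 4)
b5 |I2  (J2 effort already set via bond 4)
b6 |I3  (common-e at J2 fixed by 4)
b0 |GY1  (through GY1, causality inverts; strokes same side of GY1)
b2 |J1  (closing 0-jn rule on J1)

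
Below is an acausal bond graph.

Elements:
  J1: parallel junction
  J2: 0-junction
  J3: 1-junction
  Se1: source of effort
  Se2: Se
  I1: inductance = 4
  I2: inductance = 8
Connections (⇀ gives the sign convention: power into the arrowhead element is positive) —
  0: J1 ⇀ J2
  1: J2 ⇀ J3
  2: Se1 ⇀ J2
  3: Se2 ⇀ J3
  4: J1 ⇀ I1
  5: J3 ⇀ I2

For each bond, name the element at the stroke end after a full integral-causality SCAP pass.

β0 →J1
β1 →J3
β2 →J2
β3 →J3
β4 →I1
β5 →I2

#2 |J2  (Se1 (Se) sets effort on bond)
#3 |J3  (Se2 (Se) sets effort on bond)
#0 |J1  (common-e at J2 fixed by 2)
#1 |J3  (J2 effort already set via bond 2)
#5 |I2  (only one flow-in slot at J3)
#4 |I1  (0-jn J1 has e-setter on 0)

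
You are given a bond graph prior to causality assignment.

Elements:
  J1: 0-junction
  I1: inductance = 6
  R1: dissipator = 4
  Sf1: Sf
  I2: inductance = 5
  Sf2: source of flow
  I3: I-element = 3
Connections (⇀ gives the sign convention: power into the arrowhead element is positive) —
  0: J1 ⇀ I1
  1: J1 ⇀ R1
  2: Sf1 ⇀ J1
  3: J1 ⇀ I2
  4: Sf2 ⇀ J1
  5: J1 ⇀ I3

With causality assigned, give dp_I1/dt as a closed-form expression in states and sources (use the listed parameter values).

b2 →Sf1  (Sf1 (Sf) sets flow on bond)
b4 →Sf2  (Sf2: flow source, stroke at near end)
b0 →I1  (I1 outputs flow p/I1)
b3 →I2  (I2: I, integral causality)
b5 →I3  (I3: I, integral causality)
b1 →J1  (J1: last free bond brings effort in)

dp_I1/dt = 4*F_Sf1 + 4*F_Sf2 - 2*p_I1/3 - 4*p_I2/5 - 4*p_I3/3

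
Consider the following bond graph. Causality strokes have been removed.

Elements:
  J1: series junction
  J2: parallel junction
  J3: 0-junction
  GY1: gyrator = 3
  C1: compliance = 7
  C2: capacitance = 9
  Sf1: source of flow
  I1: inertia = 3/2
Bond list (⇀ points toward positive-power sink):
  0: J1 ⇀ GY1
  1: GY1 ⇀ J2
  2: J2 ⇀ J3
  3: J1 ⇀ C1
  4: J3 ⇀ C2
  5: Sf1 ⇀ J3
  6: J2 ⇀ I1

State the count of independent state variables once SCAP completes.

b5 stroke at Sf1  (Sf1: flow source, stroke at near end)
b3 stroke at J1  (C1 integral (e out))
b0 stroke at GY1  (closing 1-jn rule on J1)
b1 stroke at GY1  (through GY1, causality inverts; strokes same side of GY1)
b4 stroke at J3  (C2: C, integral causality)
b2 stroke at J2  (common-e at J3 fixed by 4)
b6 stroke at I1  (0-jn J2 has e-setter on 2)

3  (C1, C2, I1 all integral)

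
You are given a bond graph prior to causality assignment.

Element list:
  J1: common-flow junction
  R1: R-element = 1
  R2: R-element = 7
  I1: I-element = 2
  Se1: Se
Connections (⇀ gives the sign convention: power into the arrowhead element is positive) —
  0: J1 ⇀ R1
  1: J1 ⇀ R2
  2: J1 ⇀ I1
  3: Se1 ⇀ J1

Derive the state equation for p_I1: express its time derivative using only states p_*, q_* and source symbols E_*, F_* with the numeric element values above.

dp_I1/dt = E_Se1 - 4*p_I1

bond 3 →J1  (Se1 (Se) sets effort on bond)
bond 2 →I1  (I1 integral (f out))
bond 0 →J1  (1-jn J1 has f-setter on 2)
bond 1 →J1  (common-f at J1 fixed by 2)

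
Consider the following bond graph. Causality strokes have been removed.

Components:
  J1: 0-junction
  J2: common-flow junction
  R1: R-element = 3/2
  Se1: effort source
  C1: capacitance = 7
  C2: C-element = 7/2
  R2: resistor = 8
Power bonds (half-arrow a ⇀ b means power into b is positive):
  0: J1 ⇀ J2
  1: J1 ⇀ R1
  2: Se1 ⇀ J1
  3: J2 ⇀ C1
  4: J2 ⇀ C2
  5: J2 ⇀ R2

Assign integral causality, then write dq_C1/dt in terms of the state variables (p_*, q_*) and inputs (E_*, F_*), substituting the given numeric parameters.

bond 2 →J1  (Se1 fixes effort; stroke away)
bond 0 →J2  (0-jn J1 has e-setter on 2)
bond 1 →R1  (common-e at J1 fixed by 2)
bond 3 →J2  (C1: C, integral causality)
bond 4 →J2  (prefer integral on C2)
bond 5 →R2  (J2 needs exactly one f-in)

dq_C1/dt = E_Se1/8 - q_C1/56 - q_C2/28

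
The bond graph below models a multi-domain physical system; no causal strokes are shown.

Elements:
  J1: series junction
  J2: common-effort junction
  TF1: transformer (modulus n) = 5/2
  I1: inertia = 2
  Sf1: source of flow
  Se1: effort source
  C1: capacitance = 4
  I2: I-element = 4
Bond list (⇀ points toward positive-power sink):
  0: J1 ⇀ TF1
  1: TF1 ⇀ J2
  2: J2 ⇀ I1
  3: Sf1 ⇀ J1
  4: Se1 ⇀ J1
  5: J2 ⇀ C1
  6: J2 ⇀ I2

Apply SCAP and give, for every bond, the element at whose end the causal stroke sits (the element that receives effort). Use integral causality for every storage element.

b3 →Sf1  (source Sf1 imposes f)
b4 →J1  (Se1 (Se) sets effort on bond)
b0 →J1  (J1 flow already set via bond 3)
b1 →TF1  (through TF1, causality passes straight; one stroke at TF1)
b2 →I1  (I1 outputs flow p/I1)
b5 →J2  (prefer integral on C1)
b6 →I2  (J2: bond 5 brought effort, rest push out)

bond 0 stroke→J1
bond 1 stroke→TF1
bond 2 stroke→I1
bond 3 stroke→Sf1
bond 4 stroke→J1
bond 5 stroke→J2
bond 6 stroke→I2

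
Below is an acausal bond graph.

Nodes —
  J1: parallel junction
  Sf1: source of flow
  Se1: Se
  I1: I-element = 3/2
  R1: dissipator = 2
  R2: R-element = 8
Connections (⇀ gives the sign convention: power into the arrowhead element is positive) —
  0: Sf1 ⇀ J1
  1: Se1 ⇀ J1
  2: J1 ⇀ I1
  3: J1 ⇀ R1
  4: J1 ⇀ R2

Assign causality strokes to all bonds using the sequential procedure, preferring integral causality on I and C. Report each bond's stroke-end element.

#0 stroke at Sf1
#1 stroke at J1
#2 stroke at I1
#3 stroke at R1
#4 stroke at R2

bond 0 stroke→Sf1  (Sf1: flow source, stroke at near end)
bond 1 stroke→J1  (Se1 fixes effort; stroke away)
bond 2 stroke→I1  (0-jn J1 has e-setter on 1)
bond 3 stroke→R1  (J1 effort already set via bond 1)
bond 4 stroke→R2  (0-jn J1 has e-setter on 1)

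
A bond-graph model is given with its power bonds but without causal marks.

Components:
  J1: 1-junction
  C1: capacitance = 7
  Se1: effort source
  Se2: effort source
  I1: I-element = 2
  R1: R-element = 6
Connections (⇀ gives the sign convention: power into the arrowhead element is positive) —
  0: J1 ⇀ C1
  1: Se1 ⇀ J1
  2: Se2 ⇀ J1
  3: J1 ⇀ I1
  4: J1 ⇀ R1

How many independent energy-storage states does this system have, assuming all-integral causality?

2  (C1, I1 all integral)

b1 stroke→J1  (Se1 fixes effort; stroke away)
b2 stroke→J1  (source Se2 imposes e)
b0 stroke→J1  (prefer integral on C1)
b3 stroke→I1  (I1 outputs flow p/I1)
b4 stroke→J1  (J1: bond 3 brought flow, rest push out)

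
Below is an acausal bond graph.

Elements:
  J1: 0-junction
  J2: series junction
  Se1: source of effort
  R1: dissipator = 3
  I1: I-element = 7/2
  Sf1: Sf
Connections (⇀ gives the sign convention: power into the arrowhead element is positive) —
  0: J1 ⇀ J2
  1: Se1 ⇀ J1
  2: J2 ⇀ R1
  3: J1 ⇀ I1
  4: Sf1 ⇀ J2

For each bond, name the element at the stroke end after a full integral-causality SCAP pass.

β1 →J1  (Se1 (Se) sets effort on bond)
β4 →Sf1  (Sf1: flow source, stroke at near end)
β0 →J2  (0-jn J1 has e-setter on 1)
β3 →I1  (J1: bond 1 brought effort, rest push out)
β2 →J2  (J2 flow already set via bond 4)

#0 stroke at J2
#1 stroke at J1
#2 stroke at J2
#3 stroke at I1
#4 stroke at Sf1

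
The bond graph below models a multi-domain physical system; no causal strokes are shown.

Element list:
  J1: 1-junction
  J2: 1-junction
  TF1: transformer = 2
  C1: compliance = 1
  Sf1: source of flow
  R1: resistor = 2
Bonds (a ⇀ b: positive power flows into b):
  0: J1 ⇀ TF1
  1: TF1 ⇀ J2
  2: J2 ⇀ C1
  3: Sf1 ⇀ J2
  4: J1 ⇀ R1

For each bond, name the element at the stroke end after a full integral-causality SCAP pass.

b3 stroke→Sf1  (Sf1 fixes flow; stroke at Sf1)
b1 stroke→J2  (common-f at J2 fixed by 3)
b2 stroke→J2  (J2 flow already set via bond 3)
b0 stroke→TF1  (TF TF1: opposite of bond 1)
b4 stroke→J1  (J1 flow already set via bond 0)

b0 →TF1
b1 →J2
b2 →J2
b3 →Sf1
b4 →J1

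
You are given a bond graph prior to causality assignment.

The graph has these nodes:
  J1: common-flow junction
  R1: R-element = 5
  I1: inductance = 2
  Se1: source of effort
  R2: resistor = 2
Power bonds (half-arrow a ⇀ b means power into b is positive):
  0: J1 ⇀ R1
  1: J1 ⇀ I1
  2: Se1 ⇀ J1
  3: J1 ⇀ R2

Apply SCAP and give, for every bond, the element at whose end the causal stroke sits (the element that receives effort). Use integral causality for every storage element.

b0 stroke at J1
b1 stroke at I1
b2 stroke at J1
b3 stroke at J1

bond 2 stroke at J1  (Se1: effort source, stroke at far end)
bond 1 stroke at I1  (I1: I, integral causality)
bond 0 stroke at J1  (common-f at J1 fixed by 1)
bond 3 stroke at J1  (common-f at J1 fixed by 1)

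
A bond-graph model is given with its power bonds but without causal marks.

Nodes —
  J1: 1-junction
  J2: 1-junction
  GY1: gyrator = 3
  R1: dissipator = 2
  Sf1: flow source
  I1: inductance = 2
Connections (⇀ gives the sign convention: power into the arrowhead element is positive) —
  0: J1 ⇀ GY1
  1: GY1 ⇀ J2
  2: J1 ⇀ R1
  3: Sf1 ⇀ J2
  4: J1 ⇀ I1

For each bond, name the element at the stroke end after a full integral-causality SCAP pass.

#3 stroke→Sf1  (source Sf1 imposes f)
#1 stroke→J2  (common-f at J2 fixed by 3)
#0 stroke→J1  (GY GY1: same side as bond 1)
#4 stroke→I1  (I1 outputs flow p/I1)
#2 stroke→J1  (J1 flow already set via bond 4)

bond 0 stroke→J1
bond 1 stroke→J2
bond 2 stroke→J1
bond 3 stroke→Sf1
bond 4 stroke→I1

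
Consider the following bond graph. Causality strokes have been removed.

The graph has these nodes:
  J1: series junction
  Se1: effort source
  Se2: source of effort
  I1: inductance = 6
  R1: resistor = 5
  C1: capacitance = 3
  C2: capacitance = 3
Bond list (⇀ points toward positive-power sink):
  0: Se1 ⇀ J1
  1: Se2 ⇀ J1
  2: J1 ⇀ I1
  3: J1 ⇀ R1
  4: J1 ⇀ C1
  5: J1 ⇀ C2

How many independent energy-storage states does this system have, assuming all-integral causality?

#0 →J1  (Se1 fixes effort; stroke away)
#1 →J1  (Se2 (Se) sets effort on bond)
#2 →I1  (I1: I, integral causality)
#3 →J1  (common-f at J1 fixed by 2)
#4 →J1  (1-jn J1 has f-setter on 2)
#5 →J1  (common-f at J1 fixed by 2)

3  (C1, C2, I1 all integral)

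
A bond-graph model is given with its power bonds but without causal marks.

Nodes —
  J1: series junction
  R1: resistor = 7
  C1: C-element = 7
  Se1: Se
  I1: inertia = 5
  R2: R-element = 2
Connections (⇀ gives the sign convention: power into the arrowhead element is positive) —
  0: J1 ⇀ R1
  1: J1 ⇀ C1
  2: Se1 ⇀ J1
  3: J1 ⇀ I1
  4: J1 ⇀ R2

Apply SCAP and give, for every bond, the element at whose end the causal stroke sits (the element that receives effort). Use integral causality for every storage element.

#0 stroke at J1
#1 stroke at J1
#2 stroke at J1
#3 stroke at I1
#4 stroke at J1

β2 →J1  (Se1 (Se) sets effort on bond)
β1 →J1  (C1: C, integral causality)
β3 →I1  (I1 outputs flow p/I1)
β0 →J1  (1-jn J1 has f-setter on 3)
β4 →J1  (common-f at J1 fixed by 3)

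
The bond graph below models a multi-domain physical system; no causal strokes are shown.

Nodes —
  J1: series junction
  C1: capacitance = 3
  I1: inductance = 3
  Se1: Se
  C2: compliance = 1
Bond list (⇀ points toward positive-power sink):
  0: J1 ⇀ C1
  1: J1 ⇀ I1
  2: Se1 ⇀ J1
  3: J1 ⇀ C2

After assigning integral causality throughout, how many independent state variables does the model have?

3  (C1, C2, I1 all integral)

β2 →J1  (source Se1 imposes e)
β0 →J1  (C1: C, integral causality)
β1 →I1  (I1 outputs flow p/I1)
β3 →J1  (common-f at J1 fixed by 1)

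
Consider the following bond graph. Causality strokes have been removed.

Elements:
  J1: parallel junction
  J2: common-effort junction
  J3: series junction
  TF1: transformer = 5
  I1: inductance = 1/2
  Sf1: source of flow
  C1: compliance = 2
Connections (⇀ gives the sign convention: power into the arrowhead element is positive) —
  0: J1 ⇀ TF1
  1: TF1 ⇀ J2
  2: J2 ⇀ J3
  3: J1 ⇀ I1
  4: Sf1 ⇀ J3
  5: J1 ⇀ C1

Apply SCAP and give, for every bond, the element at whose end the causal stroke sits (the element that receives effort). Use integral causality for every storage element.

b0 |TF1
b1 |J2
b2 |J3
b3 |I1
b4 |Sf1
b5 |J1

bond 4 stroke at Sf1  (Sf1: flow source, stroke at near end)
bond 2 stroke at J3  (common-f at J3 fixed by 4)
bond 1 stroke at J2  (J2: last free bond brings effort in)
bond 0 stroke at TF1  (TF1: transformer flips bond 1)
bond 3 stroke at I1  (I1: I, integral causality)
bond 5 stroke at J1  (only one effort-in slot at J1)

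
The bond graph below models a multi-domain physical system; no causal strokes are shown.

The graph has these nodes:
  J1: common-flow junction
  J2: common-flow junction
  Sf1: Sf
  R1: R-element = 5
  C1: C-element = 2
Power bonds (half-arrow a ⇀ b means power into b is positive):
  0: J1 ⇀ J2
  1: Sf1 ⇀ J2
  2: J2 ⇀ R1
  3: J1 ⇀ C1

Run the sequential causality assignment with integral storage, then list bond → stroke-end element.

β0 stroke→J2
β1 stroke→Sf1
β2 stroke→J2
β3 stroke→J1

bond 1 stroke at Sf1  (Sf1: flow source, stroke at near end)
bond 0 stroke at J2  (common-f at J2 fixed by 1)
bond 2 stroke at J2  (common-f at J2 fixed by 1)
bond 3 stroke at J1  (common-f at J1 fixed by 0)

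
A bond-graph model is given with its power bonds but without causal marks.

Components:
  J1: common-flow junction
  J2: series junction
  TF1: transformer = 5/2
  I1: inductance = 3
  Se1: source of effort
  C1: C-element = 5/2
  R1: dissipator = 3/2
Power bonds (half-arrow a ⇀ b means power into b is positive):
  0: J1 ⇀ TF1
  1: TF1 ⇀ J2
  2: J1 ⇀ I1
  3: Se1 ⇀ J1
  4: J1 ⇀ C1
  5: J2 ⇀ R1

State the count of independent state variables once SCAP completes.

b3 →J1  (Se1 fixes effort; stroke away)
b2 →I1  (I1 outputs flow p/I1)
b0 →J1  (common-f at J1 fixed by 2)
b4 →J1  (common-f at J1 fixed by 2)
b1 →TF1  (TF1: transformer flips bond 0)
b5 →J2  (J2 flow already set via bond 1)

2  (C1, I1 all integral)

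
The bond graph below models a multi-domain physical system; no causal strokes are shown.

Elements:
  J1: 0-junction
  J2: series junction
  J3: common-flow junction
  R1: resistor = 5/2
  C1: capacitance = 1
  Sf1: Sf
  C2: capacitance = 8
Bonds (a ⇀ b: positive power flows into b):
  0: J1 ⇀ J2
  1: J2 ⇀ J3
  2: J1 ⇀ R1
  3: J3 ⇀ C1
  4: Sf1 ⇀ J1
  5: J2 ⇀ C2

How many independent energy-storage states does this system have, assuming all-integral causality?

2  (C1, C2 all integral)

#4 stroke at Sf1  (Sf1 fixes flow; stroke at Sf1)
#3 stroke at J3  (C1 integral (e out))
#1 stroke at J2  (J3 needs exactly one f-in)
#5 stroke at J2  (C2 outputs effort q/C2)
#0 stroke at J1  (only one flow-in slot at J2)
#2 stroke at R1  (0-jn J1 has e-setter on 0)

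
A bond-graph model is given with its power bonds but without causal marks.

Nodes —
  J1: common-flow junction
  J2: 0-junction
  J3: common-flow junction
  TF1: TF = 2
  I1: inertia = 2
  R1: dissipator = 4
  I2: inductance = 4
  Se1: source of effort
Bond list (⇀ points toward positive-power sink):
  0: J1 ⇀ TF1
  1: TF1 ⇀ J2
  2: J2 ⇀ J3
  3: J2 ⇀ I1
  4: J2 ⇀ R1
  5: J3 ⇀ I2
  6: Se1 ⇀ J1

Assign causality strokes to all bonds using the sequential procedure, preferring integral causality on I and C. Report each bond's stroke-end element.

β0 stroke→TF1
β1 stroke→J2
β2 stroke→J3
β3 stroke→I1
β4 stroke→R1
β5 stroke→I2
β6 stroke→J1

bond 6 →J1  (source Se1 imposes e)
bond 0 →TF1  (only one flow-in slot at J1)
bond 1 →J2  (TF1: transformer flips bond 0)
bond 2 →J3  (0-jn J2 has e-setter on 1)
bond 3 →I1  (0-jn J2 has e-setter on 1)
bond 4 →R1  (J2 effort already set via bond 1)
bond 5 →I2  (J3 needs exactly one f-in)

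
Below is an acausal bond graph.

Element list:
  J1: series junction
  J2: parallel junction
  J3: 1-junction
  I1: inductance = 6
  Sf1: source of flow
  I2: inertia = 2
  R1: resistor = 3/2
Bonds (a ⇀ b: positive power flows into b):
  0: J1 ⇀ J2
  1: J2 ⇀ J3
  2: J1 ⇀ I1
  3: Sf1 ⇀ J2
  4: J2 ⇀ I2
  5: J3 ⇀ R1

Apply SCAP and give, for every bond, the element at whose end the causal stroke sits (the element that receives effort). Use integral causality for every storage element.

β3 stroke at Sf1  (Sf1 (Sf) sets flow on bond)
β2 stroke at I1  (I1 integral (f out))
β0 stroke at J1  (J1 flow already set via bond 2)
β4 stroke at I2  (I2: I, integral causality)
β1 stroke at J2  (only one effort-in slot at J2)
β5 stroke at J3  (common-f at J3 fixed by 1)

β0 stroke at J1
β1 stroke at J2
β2 stroke at I1
β3 stroke at Sf1
β4 stroke at I2
β5 stroke at J3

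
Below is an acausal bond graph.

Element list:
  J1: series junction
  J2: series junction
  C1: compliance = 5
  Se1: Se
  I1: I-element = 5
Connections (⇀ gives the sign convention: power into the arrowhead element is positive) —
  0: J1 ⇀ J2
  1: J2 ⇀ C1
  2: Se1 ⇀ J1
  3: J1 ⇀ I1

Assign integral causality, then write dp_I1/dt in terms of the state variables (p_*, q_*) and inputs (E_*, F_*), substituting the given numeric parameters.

dp_I1/dt = E_Se1 - q_C1/5

b2 |J1  (source Se1 imposes e)
b1 |J2  (C1: C, integral causality)
b0 |J1  (J2: last free bond brings flow in)
b3 |I1  (J1 needs exactly one f-in)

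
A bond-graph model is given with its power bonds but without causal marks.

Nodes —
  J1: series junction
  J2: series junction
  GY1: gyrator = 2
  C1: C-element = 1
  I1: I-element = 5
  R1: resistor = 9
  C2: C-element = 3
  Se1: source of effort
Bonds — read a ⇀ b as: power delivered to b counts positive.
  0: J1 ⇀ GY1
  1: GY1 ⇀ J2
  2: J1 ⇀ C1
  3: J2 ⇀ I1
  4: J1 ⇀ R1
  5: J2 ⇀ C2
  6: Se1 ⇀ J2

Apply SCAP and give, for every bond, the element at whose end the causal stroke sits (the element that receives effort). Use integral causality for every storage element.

β6 →J2  (Se1 (Se) sets effort on bond)
β2 →J1  (prefer integral on C1)
β3 →I1  (I1: I, integral causality)
β1 →J2  (J2 flow already set via bond 3)
β5 →J2  (common-f at J2 fixed by 3)
β0 →J1  (GY1 both-in/both-out from 1)
β4 →R1  (closing 1-jn rule on J1)

bond 0 stroke at J1
bond 1 stroke at J2
bond 2 stroke at J1
bond 3 stroke at I1
bond 4 stroke at R1
bond 5 stroke at J2
bond 6 stroke at J2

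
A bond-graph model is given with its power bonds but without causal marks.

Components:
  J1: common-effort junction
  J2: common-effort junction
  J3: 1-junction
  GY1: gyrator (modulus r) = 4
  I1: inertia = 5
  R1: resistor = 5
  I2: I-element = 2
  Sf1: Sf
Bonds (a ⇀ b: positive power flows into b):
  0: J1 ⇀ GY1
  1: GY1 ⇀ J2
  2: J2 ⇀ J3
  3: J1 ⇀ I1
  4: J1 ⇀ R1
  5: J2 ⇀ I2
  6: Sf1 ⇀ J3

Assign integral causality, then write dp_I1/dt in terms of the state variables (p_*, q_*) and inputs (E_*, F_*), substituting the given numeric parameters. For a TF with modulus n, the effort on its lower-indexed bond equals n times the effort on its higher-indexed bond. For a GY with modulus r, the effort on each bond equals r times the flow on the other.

dp_I1/dt = 4*F_Sf1 + 2*p_I2

bond 6 stroke at Sf1  (Sf1 (Sf) sets flow on bond)
bond 2 stroke at J3  (common-f at J3 fixed by 6)
bond 3 stroke at I1  (prefer integral on I1)
bond 5 stroke at I2  (I2 outputs flow p/I2)
bond 1 stroke at J2  (J2 needs exactly one e-in)
bond 0 stroke at J1  (GY1 both-in/both-out from 1)
bond 4 stroke at R1  (J1 effort already set via bond 0)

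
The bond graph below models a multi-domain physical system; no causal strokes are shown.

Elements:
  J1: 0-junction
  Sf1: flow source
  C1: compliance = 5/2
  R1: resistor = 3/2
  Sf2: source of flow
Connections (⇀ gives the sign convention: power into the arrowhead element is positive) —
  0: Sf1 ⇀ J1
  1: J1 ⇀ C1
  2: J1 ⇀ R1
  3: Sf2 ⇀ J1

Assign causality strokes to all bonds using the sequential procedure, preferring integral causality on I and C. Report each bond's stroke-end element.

#0 stroke at Sf1  (Sf1: flow source, stroke at near end)
#3 stroke at Sf2  (Sf2: flow source, stroke at near end)
#1 stroke at J1  (C1 integral (e out))
#2 stroke at R1  (common-e at J1 fixed by 1)

#0 stroke at Sf1
#1 stroke at J1
#2 stroke at R1
#3 stroke at Sf2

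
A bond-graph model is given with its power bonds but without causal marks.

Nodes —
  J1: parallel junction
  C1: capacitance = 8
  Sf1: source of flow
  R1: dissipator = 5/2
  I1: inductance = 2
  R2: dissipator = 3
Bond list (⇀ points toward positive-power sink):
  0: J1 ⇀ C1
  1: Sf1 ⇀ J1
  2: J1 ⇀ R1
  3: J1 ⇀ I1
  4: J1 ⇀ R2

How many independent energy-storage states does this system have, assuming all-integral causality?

2  (C1, I1 all integral)

bond 1 stroke at Sf1  (Sf1: flow source, stroke at near end)
bond 0 stroke at J1  (C1 outputs effort q/C1)
bond 2 stroke at R1  (J1: bond 0 brought effort, rest push out)
bond 3 stroke at I1  (J1: bond 0 brought effort, rest push out)
bond 4 stroke at R2  (J1: bond 0 brought effort, rest push out)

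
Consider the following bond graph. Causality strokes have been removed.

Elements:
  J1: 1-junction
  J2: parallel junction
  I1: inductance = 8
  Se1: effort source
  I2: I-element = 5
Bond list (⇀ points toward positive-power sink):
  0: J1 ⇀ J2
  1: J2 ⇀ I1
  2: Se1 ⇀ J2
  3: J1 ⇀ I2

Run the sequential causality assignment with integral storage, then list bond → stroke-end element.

b2 stroke→J2  (Se1 (Se) sets effort on bond)
b0 stroke→J1  (J2 effort already set via bond 2)
b1 stroke→I1  (J2: bond 2 brought effort, rest push out)
b3 stroke→I2  (only one flow-in slot at J1)

bond 0 stroke→J1
bond 1 stroke→I1
bond 2 stroke→J2
bond 3 stroke→I2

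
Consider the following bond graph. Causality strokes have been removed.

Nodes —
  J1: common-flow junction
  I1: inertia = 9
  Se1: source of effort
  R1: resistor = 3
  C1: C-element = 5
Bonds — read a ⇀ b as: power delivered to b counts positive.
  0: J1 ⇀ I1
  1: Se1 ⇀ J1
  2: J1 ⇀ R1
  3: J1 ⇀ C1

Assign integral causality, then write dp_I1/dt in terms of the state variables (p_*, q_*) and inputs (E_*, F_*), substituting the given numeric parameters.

dp_I1/dt = E_Se1 - p_I1/3 - q_C1/5

bond 1 stroke at J1  (Se1 fixes effort; stroke away)
bond 0 stroke at I1  (prefer integral on I1)
bond 2 stroke at J1  (1-jn J1 has f-setter on 0)
bond 3 stroke at J1  (1-jn J1 has f-setter on 0)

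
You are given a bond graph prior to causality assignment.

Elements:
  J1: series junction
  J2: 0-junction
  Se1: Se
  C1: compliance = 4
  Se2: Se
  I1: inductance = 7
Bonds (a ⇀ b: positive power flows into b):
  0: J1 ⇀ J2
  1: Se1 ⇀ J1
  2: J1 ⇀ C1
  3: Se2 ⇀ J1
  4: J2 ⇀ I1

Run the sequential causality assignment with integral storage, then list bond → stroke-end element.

#1 |J1  (Se1: effort source, stroke at far end)
#3 |J1  (Se2 fixes effort; stroke away)
#2 |J1  (C1 integral (e out))
#0 |J2  (J1 needs exactly one f-in)
#4 |I1  (common-e at J2 fixed by 0)

bond 0 stroke→J2
bond 1 stroke→J1
bond 2 stroke→J1
bond 3 stroke→J1
bond 4 stroke→I1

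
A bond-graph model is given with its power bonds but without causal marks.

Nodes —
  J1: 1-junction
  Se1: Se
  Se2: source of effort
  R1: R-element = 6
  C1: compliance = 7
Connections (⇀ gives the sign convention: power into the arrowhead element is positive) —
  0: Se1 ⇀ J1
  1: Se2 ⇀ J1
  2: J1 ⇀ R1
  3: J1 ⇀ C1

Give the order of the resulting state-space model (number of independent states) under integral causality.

b0 stroke at J1  (Se1 fixes effort; stroke away)
b1 stroke at J1  (source Se2 imposes e)
b3 stroke at J1  (C1 integral (e out))
b2 stroke at R1  (J1: last free bond brings flow in)

1  (C1 all integral)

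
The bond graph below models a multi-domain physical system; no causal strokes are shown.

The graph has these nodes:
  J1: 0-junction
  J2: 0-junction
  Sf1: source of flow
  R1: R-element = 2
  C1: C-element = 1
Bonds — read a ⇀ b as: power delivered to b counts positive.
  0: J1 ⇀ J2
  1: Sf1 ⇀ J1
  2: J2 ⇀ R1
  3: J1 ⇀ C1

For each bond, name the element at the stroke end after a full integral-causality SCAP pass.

β1 |Sf1  (Sf1: flow source, stroke at near end)
β3 |J1  (C1: C, integral causality)
β0 |J2  (J1: bond 3 brought effort, rest push out)
β2 |R1  (common-e at J2 fixed by 0)

bond 0 →J2
bond 1 →Sf1
bond 2 →R1
bond 3 →J1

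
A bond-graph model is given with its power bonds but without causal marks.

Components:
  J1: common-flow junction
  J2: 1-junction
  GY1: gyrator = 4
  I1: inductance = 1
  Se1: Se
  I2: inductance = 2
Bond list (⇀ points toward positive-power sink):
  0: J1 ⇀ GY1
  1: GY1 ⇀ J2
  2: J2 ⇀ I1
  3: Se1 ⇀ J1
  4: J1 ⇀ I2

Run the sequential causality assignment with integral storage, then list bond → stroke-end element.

bond 0 stroke at J1
bond 1 stroke at J2
bond 2 stroke at I1
bond 3 stroke at J1
bond 4 stroke at I2

b3 |J1  (source Se1 imposes e)
b2 |I1  (prefer integral on I1)
b1 |J2  (common-f at J2 fixed by 2)
b0 |J1  (GY1: gyrator matches bond 1)
b4 |I2  (J1 needs exactly one f-in)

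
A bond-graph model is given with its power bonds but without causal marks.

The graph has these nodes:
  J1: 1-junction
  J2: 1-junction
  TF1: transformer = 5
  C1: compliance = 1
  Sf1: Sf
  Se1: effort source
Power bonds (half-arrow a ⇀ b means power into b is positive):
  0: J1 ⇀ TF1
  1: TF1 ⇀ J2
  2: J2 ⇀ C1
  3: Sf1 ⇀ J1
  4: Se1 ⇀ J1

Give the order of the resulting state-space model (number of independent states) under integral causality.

1  (C1 all integral)

β3 stroke at Sf1  (Sf1 fixes flow; stroke at Sf1)
β4 stroke at J1  (source Se1 imposes e)
β0 stroke at J1  (common-f at J1 fixed by 3)
β1 stroke at TF1  (TF1 one-in-one-out from 0)
β2 stroke at J2  (J2 flow already set via bond 1)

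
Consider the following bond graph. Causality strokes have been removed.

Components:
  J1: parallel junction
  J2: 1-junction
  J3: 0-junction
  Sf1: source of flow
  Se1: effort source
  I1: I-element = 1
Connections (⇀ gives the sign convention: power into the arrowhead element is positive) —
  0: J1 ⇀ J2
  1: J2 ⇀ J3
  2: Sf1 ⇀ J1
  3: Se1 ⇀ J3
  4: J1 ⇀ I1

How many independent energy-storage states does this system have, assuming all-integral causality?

b2 →Sf1  (Sf1 (Sf) sets flow on bond)
b3 →J3  (source Se1 imposes e)
b1 →J2  (common-e at J3 fixed by 3)
b0 →J1  (only one flow-in slot at J2)
b4 →I1  (common-e at J1 fixed by 0)

1  (I1 all integral)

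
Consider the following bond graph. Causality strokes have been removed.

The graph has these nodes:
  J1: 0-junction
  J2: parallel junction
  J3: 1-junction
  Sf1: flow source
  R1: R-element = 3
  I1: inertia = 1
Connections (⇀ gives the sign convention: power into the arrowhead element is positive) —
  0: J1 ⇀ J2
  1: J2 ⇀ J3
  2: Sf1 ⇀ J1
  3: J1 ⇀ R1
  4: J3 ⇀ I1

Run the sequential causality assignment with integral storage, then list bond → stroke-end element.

#2 stroke at Sf1  (source Sf1 imposes f)
#4 stroke at I1  (I1 outputs flow p/I1)
#1 stroke at J3  (J3 flow already set via bond 4)
#0 stroke at J2  (closing 0-jn rule on J2)
#3 stroke at J1  (J1 needs exactly one e-in)

β0 |J2
β1 |J3
β2 |Sf1
β3 |J1
β4 |I1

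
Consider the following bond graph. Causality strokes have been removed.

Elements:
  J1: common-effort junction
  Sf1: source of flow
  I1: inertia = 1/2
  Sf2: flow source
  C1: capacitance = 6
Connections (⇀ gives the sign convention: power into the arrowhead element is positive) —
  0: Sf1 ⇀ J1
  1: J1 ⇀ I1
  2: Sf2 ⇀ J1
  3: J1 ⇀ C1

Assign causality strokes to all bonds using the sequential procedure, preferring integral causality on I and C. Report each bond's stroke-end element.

bond 0 stroke→Sf1
bond 1 stroke→I1
bond 2 stroke→Sf2
bond 3 stroke→J1

β0 →Sf1  (Sf1: flow source, stroke at near end)
β2 →Sf2  (source Sf2 imposes f)
β1 →I1  (I1: I, integral causality)
β3 →J1  (only one effort-in slot at J1)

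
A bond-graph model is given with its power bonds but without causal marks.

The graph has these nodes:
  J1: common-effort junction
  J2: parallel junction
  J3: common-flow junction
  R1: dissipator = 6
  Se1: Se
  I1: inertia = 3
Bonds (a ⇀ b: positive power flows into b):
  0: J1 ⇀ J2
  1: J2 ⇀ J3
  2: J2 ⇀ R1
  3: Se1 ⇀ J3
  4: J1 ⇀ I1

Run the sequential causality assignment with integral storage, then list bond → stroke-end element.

bond 3 stroke→J3  (Se1 fixes effort; stroke away)
bond 1 stroke→J2  (J3: last free bond brings flow in)
bond 0 stroke→J1  (J2 effort already set via bond 1)
bond 2 stroke→R1  (common-e at J2 fixed by 1)
bond 4 stroke→I1  (0-jn J1 has e-setter on 0)

#0 stroke at J1
#1 stroke at J2
#2 stroke at R1
#3 stroke at J3
#4 stroke at I1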